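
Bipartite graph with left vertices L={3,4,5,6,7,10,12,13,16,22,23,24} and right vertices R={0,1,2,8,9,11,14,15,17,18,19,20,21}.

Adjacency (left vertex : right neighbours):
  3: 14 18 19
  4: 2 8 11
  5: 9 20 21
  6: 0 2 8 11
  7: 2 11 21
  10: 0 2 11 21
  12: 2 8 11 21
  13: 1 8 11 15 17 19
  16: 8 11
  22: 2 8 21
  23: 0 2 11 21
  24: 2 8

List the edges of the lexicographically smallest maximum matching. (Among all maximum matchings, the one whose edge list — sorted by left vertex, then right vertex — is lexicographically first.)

Lex-smallest maximum matching: {(3,14), (4,2), (5,9), (6,0), (7,11), (10,21), (12,8), (13,1)}

|M| = 8 (so the lex-smallest maximum matching has 8 edges)
process left vertices in ascending order; for each, take the smallest-labelled available neighbour that still permits 8 edges overall, or leave it unmatched if none does
lex-smallest matching: {3-14, 4-2, 5-9, 6-0, 7-11, 10-21, 12-8, 13-1}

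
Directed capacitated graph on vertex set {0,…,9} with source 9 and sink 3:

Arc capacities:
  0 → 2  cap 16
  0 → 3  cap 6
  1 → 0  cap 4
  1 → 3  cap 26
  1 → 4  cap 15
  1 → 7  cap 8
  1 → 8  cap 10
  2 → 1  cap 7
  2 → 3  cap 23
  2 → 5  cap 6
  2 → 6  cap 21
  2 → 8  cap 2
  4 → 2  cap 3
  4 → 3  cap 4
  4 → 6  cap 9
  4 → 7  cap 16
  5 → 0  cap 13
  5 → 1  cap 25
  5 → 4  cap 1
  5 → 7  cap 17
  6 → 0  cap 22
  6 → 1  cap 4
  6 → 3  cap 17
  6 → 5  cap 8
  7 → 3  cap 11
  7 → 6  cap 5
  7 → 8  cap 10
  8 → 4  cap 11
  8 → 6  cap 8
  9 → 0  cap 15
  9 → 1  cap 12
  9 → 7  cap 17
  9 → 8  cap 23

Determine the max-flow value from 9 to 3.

Maximum flow value: 62

augment #1: 9→0→3 bottleneck 6, total now 6
augment #2: 9→1→3 bottleneck 12, total now 18
augment #3: 9→7→3 bottleneck 11, total now 29
augment #4: 9→0→2→3 bottleneck 9, total now 38
augment #5: 9→7→6→3 bottleneck 5, total now 43
augment #6: 9→8→4→3 bottleneck 4, total now 47
augment #7: 9→8→6→3 bottleneck 8, total now 55
augment #8: 9→8→4→2→3 bottleneck 3, total now 58
augment #9: 9→8→4→6→3 bottleneck 4, total now 62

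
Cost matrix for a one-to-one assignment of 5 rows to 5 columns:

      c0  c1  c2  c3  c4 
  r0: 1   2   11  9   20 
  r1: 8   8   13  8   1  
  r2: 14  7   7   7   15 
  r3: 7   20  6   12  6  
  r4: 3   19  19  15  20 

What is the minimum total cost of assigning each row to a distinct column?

optimal assignment: row0→col1 (cost 2), row1→col4 (cost 1), row2→col3 (cost 7), row3→col2 (cost 6), row4→col0 (cost 3)
total = 2 + 1 + 7 + 6 + 3 = 19

Minimum assignment cost: 19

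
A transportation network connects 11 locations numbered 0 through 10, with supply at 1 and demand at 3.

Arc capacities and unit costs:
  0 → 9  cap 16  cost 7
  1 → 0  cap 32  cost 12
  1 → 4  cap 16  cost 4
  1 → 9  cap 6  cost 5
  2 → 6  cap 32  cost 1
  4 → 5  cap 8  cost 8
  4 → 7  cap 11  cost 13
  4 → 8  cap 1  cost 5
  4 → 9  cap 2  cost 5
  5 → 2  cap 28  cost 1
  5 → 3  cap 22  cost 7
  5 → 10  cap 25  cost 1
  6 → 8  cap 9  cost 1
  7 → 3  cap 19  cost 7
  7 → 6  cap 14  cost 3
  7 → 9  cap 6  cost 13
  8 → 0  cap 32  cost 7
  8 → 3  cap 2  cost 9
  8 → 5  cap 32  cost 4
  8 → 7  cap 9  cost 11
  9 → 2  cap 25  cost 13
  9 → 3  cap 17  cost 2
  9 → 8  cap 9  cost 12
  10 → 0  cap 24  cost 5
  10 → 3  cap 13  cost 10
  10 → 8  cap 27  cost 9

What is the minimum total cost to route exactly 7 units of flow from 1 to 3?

Minimum cost for 7 units: 53

shortest-cost path #1: 1→9→3 push 6 @ unit cost 7 (adds 42)
shortest-cost path #2: 1→4→9→3 push 1 @ unit cost 11 (adds 11)
total cost = 53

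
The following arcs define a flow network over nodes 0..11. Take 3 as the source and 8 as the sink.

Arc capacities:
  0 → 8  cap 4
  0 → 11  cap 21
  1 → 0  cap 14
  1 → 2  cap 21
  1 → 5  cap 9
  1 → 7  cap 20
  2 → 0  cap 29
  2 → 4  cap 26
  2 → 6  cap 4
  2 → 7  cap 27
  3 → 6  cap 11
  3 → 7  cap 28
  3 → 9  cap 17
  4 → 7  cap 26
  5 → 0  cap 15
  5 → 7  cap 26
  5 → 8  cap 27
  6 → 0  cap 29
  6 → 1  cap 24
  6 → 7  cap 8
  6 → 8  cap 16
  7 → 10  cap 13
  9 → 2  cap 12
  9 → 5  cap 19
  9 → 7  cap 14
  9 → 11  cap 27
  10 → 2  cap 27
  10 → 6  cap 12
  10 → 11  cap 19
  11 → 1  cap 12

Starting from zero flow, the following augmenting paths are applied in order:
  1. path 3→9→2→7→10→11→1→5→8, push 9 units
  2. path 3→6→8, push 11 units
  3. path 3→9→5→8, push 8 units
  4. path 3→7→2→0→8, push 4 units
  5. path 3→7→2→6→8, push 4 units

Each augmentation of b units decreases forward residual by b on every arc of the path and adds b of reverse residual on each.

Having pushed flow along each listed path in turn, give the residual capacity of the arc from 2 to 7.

after path 1 (3→9→2→7→10→11→1→5→8, push 9): res(2,7)=18
after path 2 (3→6→8, push 11): res(2,7)=18
after path 3 (3→9→5→8, push 8): res(2,7)=18
after path 4 (3→7→2→0→8, push 4): res(2,7)=22
after path 5 (3→7→2→6→8, push 4): res(2,7)=26

Residual capacity of (2,7): 26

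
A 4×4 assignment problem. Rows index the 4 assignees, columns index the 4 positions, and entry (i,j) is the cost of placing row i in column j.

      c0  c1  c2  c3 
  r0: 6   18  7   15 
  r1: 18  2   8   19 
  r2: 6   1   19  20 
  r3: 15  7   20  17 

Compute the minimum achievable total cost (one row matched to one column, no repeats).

Minimum assignment cost: 32

one of 2 optimal assignments: row0→col0 (cost 6), row1→col2 (cost 8), row2→col1 (cost 1), row3→col3 (cost 17)
total = 6 + 8 + 1 + 17 = 32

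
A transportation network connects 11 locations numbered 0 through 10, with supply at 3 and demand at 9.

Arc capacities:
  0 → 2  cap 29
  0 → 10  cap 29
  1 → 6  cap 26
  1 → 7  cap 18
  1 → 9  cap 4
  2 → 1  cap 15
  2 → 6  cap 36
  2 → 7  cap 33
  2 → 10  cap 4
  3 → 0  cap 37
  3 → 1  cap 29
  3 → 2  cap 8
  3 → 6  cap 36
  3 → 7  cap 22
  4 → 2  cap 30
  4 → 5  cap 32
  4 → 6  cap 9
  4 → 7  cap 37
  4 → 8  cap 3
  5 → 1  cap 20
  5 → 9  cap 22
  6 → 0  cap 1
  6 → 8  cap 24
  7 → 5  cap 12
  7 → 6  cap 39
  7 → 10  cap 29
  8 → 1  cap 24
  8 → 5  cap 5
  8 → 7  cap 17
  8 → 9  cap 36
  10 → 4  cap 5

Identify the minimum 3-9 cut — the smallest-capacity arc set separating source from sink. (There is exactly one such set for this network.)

augment #1: 3→1→9 push 4
augment #2: 3→6→8→9 push 24
augment #3: 3→7→5→9 push 12
augment #4: 3→0→10→4→5→9 push 5
max flow = 45; residual-reachable set from 3 gives S-side
cut edges (S→T): {(1,9), (6,8), (7,5), (10,4)} total cap 45

Min-cut arcs: {(1,9), (6,8), (7,5), (10,4)} (total capacity 45)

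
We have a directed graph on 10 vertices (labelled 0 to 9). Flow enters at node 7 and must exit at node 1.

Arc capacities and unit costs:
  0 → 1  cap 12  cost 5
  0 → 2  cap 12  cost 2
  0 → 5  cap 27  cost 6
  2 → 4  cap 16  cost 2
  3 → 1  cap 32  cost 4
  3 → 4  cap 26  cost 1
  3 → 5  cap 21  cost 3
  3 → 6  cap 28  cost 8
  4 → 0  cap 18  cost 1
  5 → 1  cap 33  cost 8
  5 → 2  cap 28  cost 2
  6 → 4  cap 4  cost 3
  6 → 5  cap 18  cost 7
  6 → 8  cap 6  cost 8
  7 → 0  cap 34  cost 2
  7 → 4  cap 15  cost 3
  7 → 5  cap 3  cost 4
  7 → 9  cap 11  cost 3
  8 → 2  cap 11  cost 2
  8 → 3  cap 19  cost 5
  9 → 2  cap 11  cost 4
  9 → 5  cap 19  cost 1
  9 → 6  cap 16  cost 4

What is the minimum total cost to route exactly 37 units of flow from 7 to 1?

shortest-cost path #1: 7→0→1 push 12 @ unit cost 7 (adds 84)
shortest-cost path #2: 7→5→1 push 3 @ unit cost 12 (adds 36)
shortest-cost path #3: 7→9→5→1 push 11 @ unit cost 12 (adds 132)
shortest-cost path #4: 7→0→5→1 push 11 @ unit cost 16 (adds 176)
total cost = 428

Minimum cost for 37 units: 428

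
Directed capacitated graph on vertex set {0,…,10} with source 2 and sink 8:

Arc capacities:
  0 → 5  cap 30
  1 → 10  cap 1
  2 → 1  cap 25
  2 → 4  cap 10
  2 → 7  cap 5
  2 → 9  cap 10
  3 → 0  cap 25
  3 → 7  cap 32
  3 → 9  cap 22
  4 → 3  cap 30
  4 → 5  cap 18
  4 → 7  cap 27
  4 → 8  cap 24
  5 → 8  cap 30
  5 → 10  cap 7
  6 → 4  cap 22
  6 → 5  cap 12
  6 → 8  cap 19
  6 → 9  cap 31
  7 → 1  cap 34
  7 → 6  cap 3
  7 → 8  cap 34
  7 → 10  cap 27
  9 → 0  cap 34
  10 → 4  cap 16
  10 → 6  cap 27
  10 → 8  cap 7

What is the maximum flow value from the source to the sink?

Maximum flow value: 26

augment #1: 2→4→8 bottleneck 10, total now 10
augment #2: 2→7→8 bottleneck 5, total now 15
augment #3: 2→1→10→8 bottleneck 1, total now 16
augment #4: 2→9→0→5→8 bottleneck 10, total now 26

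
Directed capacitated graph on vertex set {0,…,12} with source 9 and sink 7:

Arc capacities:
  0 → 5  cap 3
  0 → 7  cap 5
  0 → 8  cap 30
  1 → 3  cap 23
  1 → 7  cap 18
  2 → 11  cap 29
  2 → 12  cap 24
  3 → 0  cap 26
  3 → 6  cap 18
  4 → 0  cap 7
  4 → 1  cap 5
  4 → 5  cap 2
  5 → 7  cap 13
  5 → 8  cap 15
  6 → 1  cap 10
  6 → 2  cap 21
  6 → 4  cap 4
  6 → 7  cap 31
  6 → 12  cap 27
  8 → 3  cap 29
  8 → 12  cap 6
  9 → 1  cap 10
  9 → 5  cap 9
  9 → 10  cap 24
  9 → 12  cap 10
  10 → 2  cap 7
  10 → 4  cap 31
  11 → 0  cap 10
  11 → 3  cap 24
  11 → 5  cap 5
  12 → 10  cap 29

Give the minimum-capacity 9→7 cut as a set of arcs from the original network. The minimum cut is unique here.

augment #1: 9→1→7 push 10
augment #2: 9→5→7 push 9
augment #3: 9→10→4→0→7 push 5
augment #4: 9→10→4→1→7 push 5
augment #5: 9→10→4→5→7 push 2
augment #6: 9→10→2→11→5→7 push 2
augment #7: 9→10→2→11→3→6→7 push 5
augment #8: 9→10→4→0→8→3→6→7 push 2
max flow = 40; residual-reachable set from 9 gives S-side
cut edges (S→T): {(4,0), (4,1), (4,5), (9,1), (9,5), (10,2)} total cap 40

Min-cut arcs: {(4,0), (4,1), (4,5), (9,1), (9,5), (10,2)} (total capacity 40)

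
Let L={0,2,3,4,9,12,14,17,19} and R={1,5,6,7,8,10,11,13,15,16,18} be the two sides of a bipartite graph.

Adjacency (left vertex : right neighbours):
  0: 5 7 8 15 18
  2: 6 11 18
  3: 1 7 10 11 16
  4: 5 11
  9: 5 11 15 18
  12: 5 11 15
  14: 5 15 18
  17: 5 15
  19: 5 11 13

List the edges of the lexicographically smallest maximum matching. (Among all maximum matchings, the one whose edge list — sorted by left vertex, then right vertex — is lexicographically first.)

Lex-smallest maximum matching: {(0,7), (2,6), (3,1), (4,5), (9,11), (12,15), (14,18), (19,13)}

|M| = 8 (so the lex-smallest maximum matching has 8 edges)
process left vertices in ascending order; for each, take the smallest-labelled available neighbour that still permits 8 edges overall, or leave it unmatched if none does
lex-smallest matching: {0-7, 2-6, 3-1, 4-5, 9-11, 12-15, 14-18, 19-13}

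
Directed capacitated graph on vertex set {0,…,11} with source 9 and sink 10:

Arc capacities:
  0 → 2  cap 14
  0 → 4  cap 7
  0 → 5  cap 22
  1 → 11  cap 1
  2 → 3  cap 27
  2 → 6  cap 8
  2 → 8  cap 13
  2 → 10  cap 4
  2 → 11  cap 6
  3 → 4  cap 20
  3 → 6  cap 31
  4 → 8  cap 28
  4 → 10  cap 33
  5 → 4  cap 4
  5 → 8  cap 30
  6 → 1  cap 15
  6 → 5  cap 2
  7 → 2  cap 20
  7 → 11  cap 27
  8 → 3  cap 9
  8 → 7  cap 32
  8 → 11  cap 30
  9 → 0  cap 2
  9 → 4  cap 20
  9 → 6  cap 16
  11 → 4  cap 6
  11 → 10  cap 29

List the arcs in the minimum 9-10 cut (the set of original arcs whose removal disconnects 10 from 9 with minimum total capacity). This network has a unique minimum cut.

augment #1: 9→4→10 push 20
augment #2: 9→0→2→10 push 2
augment #3: 9→6→1→11→10 push 1
augment #4: 9→6→5→4→10 push 2
max flow = 25; residual-reachable set from 9 gives S-side
cut edges (S→T): {(1,11), (6,5), (9,0), (9,4)} total cap 25

Min-cut arcs: {(1,11), (6,5), (9,0), (9,4)} (total capacity 25)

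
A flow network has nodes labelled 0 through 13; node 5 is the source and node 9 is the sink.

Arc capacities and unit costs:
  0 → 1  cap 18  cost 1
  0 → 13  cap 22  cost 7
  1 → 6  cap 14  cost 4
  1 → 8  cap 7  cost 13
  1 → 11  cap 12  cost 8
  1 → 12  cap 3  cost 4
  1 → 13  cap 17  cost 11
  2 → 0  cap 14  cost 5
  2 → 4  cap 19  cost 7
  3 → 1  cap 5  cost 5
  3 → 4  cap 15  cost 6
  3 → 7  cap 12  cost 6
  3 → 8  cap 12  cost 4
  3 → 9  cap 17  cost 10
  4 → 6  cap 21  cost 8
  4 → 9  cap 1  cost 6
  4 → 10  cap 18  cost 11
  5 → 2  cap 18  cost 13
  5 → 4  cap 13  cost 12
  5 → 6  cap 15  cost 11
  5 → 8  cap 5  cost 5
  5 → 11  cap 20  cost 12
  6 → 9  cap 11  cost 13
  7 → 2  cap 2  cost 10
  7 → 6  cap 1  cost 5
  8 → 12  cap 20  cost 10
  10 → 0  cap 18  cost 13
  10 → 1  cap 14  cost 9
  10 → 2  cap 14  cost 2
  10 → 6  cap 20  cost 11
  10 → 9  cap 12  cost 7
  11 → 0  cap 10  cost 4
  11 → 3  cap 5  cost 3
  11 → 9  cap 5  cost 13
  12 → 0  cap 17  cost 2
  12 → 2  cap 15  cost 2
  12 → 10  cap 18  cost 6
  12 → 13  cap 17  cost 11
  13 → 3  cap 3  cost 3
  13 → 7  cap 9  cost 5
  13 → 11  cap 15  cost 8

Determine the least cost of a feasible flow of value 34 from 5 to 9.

shortest-cost path #1: 5→4→9 push 1 @ unit cost 18 (adds 18)
shortest-cost path #2: 5→6→9 push 11 @ unit cost 24 (adds 264)
shortest-cost path #3: 5→11→9 push 5 @ unit cost 25 (adds 125)
shortest-cost path #4: 5→11→3→9 push 5 @ unit cost 25 (adds 125)
shortest-cost path #5: 5→8→12→10→9 push 5 @ unit cost 28 (adds 140)
shortest-cost path #6: 5→4→10→9 push 7 @ unit cost 30 (adds 210)
total cost = 882

Minimum cost for 34 units: 882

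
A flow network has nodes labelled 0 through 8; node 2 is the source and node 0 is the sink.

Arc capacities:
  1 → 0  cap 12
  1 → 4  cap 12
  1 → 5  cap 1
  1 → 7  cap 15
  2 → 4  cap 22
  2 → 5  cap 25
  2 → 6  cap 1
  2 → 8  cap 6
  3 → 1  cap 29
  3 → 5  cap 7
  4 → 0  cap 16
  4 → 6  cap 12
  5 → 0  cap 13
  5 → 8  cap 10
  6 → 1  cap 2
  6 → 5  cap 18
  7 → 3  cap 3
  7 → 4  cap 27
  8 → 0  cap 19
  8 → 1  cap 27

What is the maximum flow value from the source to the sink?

Maximum flow value: 47

augment #1: 2→4→0 bottleneck 16, total now 16
augment #2: 2→5→0 bottleneck 13, total now 29
augment #3: 2→8→0 bottleneck 6, total now 35
augment #4: 2→5→8→0 bottleneck 10, total now 45
augment #5: 2→6→1→0 bottleneck 1, total now 46
augment #6: 2→4→6→1→0 bottleneck 1, total now 47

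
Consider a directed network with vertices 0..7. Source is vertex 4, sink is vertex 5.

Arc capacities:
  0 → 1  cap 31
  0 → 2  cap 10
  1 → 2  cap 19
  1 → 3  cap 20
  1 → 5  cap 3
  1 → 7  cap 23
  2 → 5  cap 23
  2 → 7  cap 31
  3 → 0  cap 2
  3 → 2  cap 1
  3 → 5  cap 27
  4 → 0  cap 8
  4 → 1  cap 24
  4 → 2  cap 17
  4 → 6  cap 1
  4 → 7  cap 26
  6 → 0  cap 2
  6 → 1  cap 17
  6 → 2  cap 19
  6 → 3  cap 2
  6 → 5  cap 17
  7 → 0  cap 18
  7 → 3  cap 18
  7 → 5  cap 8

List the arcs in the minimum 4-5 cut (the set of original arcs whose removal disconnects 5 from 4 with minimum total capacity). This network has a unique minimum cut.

augment #1: 4→1→5 push 3
augment #2: 4→2→5 push 17
augment #3: 4→6→5 push 1
augment #4: 4→7→5 push 8
augment #5: 4→0→2→5 push 6
augment #6: 4→1→3→5 push 20
augment #7: 4→7→3→5 push 7
max flow = 62; residual-reachable set from 4 gives S-side
cut edges (S→T): {(1,5), (2,5), (3,5), (4,6), (7,5)} total cap 62

Min-cut arcs: {(1,5), (2,5), (3,5), (4,6), (7,5)} (total capacity 62)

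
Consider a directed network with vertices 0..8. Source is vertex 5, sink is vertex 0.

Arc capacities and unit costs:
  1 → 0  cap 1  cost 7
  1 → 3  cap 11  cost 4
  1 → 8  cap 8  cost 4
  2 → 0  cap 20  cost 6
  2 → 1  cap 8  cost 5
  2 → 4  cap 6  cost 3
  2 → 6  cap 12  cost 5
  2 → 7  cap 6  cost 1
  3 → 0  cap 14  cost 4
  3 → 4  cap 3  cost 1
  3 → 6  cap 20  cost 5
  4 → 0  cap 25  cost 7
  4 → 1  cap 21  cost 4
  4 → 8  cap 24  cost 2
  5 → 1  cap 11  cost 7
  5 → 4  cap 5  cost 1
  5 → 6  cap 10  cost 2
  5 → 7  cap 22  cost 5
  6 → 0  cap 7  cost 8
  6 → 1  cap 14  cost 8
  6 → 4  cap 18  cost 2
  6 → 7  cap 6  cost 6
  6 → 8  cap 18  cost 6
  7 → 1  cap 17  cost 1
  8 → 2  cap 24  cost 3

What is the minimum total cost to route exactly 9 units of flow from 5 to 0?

Minimum cost for 9 units: 80

shortest-cost path #1: 5→4→0 push 5 @ unit cost 8 (adds 40)
shortest-cost path #2: 5→6→0 push 4 @ unit cost 10 (adds 40)
total cost = 80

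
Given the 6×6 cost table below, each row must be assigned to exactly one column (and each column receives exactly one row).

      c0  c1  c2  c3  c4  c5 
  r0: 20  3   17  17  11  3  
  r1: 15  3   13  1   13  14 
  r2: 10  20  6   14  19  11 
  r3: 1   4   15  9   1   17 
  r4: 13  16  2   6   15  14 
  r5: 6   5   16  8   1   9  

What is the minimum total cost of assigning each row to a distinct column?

Minimum assignment cost: 19

optimal assignment: row0→col1 (cost 3), row1→col3 (cost 1), row2→col5 (cost 11), row3→col0 (cost 1), row4→col2 (cost 2), row5→col4 (cost 1)
total = 3 + 1 + 11 + 1 + 2 + 1 = 19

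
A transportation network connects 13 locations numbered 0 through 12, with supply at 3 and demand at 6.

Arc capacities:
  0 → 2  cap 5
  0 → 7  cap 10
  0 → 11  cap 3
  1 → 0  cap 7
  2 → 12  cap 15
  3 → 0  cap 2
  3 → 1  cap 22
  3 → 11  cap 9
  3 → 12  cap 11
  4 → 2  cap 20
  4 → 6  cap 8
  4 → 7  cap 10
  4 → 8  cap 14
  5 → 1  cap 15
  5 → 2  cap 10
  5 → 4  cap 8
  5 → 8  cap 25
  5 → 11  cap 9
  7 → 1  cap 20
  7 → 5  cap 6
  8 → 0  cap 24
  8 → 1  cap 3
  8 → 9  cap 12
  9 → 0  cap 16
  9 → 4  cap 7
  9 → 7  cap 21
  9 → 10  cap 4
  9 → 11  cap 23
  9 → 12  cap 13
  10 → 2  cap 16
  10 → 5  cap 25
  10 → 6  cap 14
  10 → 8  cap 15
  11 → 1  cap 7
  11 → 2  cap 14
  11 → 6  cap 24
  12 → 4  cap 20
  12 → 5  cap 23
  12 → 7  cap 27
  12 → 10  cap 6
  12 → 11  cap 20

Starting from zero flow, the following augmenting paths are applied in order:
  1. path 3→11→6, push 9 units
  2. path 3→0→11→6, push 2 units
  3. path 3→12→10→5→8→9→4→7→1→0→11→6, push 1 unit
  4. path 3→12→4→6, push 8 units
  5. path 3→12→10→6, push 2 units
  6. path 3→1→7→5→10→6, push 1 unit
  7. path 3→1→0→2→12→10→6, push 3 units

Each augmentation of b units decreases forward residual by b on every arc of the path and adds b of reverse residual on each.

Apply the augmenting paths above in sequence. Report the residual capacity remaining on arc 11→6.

after path 1 (3→11→6, push 9): res(11,6)=15
after path 2 (3→0→11→6, push 2): res(11,6)=13
after path 3 (3→12→10→5→8→9→4→7→1→0→11→6, push 1): res(11,6)=12
after path 4 (3→12→4→6, push 8): res(11,6)=12
after path 5 (3→12→10→6, push 2): res(11,6)=12
after path 6 (3→1→7→5→10→6, push 1): res(11,6)=12
after path 7 (3→1→0→2→12→10→6, push 3): res(11,6)=12

Residual capacity of (11,6): 12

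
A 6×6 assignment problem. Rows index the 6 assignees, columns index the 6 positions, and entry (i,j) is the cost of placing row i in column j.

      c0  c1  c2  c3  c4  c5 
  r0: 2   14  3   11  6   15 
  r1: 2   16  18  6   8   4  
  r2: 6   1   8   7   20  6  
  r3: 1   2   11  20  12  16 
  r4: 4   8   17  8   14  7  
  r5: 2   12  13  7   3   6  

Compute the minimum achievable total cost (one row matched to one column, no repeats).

optimal assignment: row0→col2 (cost 3), row1→col5 (cost 4), row2→col1 (cost 1), row3→col0 (cost 1), row4→col3 (cost 8), row5→col4 (cost 3)
total = 3 + 4 + 1 + 1 + 8 + 3 = 20

Minimum assignment cost: 20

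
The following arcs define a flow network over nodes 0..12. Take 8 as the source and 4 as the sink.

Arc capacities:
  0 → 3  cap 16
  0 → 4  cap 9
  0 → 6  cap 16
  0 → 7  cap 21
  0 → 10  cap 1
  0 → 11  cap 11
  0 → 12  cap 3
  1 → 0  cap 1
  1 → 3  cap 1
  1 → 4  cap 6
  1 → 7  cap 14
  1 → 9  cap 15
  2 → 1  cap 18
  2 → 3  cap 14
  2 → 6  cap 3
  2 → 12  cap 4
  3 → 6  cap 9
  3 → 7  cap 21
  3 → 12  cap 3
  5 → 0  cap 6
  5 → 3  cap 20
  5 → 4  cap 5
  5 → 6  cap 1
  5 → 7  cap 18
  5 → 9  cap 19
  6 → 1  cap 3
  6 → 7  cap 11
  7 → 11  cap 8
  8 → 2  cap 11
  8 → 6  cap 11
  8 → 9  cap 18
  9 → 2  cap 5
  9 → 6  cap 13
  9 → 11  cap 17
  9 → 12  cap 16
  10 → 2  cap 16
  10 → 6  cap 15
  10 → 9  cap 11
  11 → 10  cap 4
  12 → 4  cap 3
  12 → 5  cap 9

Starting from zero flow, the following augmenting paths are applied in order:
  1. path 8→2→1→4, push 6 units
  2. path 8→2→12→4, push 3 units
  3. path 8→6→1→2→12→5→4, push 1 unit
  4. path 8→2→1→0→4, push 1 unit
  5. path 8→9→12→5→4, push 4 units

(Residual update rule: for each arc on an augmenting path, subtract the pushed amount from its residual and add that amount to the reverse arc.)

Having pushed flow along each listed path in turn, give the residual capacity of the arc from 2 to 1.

after path 1 (8→2→1→4, push 6): res(2,1)=12
after path 2 (8→2→12→4, push 3): res(2,1)=12
after path 3 (8→6→1→2→12→5→4, push 1): res(2,1)=13
after path 4 (8→2→1→0→4, push 1): res(2,1)=12
after path 5 (8→9→12→5→4, push 4): res(2,1)=12

Residual capacity of (2,1): 12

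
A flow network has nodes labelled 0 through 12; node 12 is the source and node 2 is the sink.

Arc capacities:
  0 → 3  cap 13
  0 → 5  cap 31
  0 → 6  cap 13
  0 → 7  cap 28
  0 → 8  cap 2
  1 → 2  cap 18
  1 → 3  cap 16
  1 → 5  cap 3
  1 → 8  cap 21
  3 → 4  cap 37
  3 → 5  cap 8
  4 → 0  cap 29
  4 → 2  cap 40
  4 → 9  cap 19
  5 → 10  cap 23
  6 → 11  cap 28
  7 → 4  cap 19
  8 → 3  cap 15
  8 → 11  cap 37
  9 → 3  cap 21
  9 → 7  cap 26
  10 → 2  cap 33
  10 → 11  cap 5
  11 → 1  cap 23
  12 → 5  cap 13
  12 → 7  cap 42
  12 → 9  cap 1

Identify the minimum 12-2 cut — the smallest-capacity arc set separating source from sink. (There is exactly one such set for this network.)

Min-cut arcs: {(7,4), (12,5), (12,9)} (total capacity 33)

augment #1: 12→5→10→2 push 13
augment #2: 12→7→4→2 push 19
augment #3: 12→9→3→4→2 push 1
max flow = 33; residual-reachable set from 12 gives S-side
cut edges (S→T): {(7,4), (12,5), (12,9)} total cap 33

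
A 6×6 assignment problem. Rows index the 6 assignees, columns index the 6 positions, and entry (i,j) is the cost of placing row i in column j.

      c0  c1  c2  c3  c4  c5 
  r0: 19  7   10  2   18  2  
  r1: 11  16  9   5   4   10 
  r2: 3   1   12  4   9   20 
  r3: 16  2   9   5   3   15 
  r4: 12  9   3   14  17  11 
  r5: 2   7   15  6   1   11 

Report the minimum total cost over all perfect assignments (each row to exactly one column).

one of 2 optimal assignments: row0→col5 (cost 2), row1→col3 (cost 5), row2→col0 (cost 3), row3→col1 (cost 2), row4→col2 (cost 3), row5→col4 (cost 1)
total = 2 + 5 + 3 + 2 + 3 + 1 = 16

Minimum assignment cost: 16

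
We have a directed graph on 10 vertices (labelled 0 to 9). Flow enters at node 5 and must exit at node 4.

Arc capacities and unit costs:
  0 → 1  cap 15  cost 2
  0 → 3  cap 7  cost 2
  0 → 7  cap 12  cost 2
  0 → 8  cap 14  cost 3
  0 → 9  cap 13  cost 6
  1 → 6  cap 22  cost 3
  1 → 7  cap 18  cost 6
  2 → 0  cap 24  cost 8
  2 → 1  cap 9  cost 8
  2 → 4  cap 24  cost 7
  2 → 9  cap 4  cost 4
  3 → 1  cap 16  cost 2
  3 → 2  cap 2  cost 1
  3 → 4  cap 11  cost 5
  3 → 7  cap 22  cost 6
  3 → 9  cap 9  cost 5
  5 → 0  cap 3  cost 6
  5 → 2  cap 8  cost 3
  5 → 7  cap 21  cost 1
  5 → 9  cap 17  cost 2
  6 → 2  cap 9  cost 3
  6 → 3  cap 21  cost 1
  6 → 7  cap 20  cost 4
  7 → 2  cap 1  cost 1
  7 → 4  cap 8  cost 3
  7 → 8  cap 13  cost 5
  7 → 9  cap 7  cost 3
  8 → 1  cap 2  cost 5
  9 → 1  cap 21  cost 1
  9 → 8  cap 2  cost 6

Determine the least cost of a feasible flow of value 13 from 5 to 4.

shortest-cost path #1: 5→7→4 push 8 @ unit cost 4 (adds 32)
shortest-cost path #2: 5→7→2→4 push 1 @ unit cost 9 (adds 9)
shortest-cost path #3: 5→2→4 push 4 @ unit cost 10 (adds 40)
total cost = 81

Minimum cost for 13 units: 81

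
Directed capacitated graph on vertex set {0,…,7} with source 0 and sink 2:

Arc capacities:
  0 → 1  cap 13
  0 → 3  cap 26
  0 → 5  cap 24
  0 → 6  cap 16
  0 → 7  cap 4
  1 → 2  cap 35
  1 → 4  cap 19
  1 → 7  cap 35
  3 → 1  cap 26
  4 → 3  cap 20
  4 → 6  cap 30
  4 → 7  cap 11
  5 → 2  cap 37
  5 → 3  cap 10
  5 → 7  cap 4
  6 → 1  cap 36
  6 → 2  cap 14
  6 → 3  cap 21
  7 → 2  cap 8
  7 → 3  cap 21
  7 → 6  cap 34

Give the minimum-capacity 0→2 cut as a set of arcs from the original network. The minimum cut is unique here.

Min-cut arcs: {(0,5), (1,2), (6,2), (7,2)} (total capacity 81)

augment #1: 0→1→2 push 13
augment #2: 0→5→2 push 24
augment #3: 0→6→2 push 14
augment #4: 0→7→2 push 4
augment #5: 0→3→1→2 push 22
augment #6: 0→3→1→7→2 push 4
max flow = 81; residual-reachable set from 0 gives S-side
cut edges (S→T): {(0,5), (1,2), (6,2), (7,2)} total cap 81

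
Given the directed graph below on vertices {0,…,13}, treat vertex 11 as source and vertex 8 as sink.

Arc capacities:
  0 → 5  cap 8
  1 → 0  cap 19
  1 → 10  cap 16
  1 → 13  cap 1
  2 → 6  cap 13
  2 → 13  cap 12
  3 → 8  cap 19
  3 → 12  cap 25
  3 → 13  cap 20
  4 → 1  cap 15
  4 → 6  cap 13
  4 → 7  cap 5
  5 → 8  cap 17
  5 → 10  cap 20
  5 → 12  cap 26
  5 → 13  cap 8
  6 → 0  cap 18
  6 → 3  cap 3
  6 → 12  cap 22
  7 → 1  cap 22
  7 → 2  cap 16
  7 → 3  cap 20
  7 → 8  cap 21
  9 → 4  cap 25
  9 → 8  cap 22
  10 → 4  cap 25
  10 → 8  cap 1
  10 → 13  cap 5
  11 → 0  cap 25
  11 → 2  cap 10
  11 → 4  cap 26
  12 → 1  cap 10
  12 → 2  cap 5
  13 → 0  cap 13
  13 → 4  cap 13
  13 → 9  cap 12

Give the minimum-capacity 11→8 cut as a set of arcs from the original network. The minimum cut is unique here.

augment #1: 11→0→5→8 push 8
augment #2: 11→4→7→8 push 5
augment #3: 11→2→6→3→8 push 3
augment #4: 11→2→13→9→8 push 7
augment #5: 11→4→1→10→8 push 1
augment #6: 11→4→1→13→9→8 push 1
augment #7: 11→4→1→10→13→9→8 push 4
max flow = 29; residual-reachable set from 11 gives S-side
cut edges (S→T): {(0,5), (4,7), (6,3), (10,8), (13,9)} total cap 29

Min-cut arcs: {(0,5), (4,7), (6,3), (10,8), (13,9)} (total capacity 29)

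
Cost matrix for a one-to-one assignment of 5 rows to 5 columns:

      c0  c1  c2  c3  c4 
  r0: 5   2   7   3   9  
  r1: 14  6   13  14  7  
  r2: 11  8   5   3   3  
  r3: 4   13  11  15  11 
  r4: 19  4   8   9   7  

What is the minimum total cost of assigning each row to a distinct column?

Minimum assignment cost: 23

optimal assignment: row0→col3 (cost 3), row1→col4 (cost 7), row2→col2 (cost 5), row3→col0 (cost 4), row4→col1 (cost 4)
total = 3 + 7 + 5 + 4 + 4 = 23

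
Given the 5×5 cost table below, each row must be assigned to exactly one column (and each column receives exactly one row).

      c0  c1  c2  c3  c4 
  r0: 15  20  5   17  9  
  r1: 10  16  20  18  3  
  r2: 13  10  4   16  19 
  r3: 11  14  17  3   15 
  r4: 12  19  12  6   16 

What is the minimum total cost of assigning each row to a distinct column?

optimal assignment: row0→col2 (cost 5), row1→col4 (cost 3), row2→col1 (cost 10), row3→col3 (cost 3), row4→col0 (cost 12)
total = 5 + 3 + 10 + 3 + 12 = 33

Minimum assignment cost: 33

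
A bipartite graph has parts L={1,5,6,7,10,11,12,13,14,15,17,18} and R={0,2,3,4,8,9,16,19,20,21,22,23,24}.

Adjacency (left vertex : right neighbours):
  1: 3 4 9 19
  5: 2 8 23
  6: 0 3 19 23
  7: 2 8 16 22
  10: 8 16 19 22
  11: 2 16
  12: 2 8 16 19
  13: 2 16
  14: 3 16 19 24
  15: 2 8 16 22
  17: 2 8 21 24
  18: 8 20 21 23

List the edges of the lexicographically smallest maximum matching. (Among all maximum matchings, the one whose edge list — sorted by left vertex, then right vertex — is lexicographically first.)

Lex-smallest maximum matching: {(1,3), (5,23), (6,0), (7,2), (10,8), (11,16), (12,19), (14,24), (15,22), (17,21), (18,20)}

|M| = 11 (so the lex-smallest maximum matching has 11 edges)
process left vertices in ascending order; for each, take the smallest-labelled available neighbour that still permits 11 edges overall, or leave it unmatched if none does
lex-smallest matching: {1-3, 5-23, 6-0, 7-2, 10-8, 11-16, 12-19, 14-24, 15-22, 17-21, 18-20}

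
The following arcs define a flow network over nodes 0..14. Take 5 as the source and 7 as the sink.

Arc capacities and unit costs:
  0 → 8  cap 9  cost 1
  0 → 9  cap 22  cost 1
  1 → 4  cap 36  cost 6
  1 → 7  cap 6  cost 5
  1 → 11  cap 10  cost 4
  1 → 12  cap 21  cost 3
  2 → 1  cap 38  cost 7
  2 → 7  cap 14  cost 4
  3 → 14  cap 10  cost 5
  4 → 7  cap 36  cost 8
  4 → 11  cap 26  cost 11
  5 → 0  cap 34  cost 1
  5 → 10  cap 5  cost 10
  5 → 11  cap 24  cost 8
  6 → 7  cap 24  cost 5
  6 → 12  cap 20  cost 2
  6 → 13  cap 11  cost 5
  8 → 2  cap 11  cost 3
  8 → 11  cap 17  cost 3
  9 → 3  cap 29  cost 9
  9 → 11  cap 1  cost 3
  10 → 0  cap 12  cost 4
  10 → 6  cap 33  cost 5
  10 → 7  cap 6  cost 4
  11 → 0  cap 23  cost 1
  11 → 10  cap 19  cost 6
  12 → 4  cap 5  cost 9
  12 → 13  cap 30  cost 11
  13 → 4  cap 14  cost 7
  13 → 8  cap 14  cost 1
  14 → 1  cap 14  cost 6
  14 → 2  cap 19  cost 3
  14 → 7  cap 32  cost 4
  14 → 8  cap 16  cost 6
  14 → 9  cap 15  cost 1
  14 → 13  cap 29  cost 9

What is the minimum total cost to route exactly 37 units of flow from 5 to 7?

Minimum cost for 37 units: 654

shortest-cost path #1: 5→0→8→2→7 push 9 @ unit cost 9 (adds 81)
shortest-cost path #2: 5→10→7 push 5 @ unit cost 14 (adds 70)
shortest-cost path #3: 5→0→9→11→10→7 push 1 @ unit cost 15 (adds 15)
shortest-cost path #4: 5→0→9→3→14→7 push 10 @ unit cost 20 (adds 200)
shortest-cost path #5: 5→11→10→6→7 push 12 @ unit cost 24 (adds 288)
total cost = 654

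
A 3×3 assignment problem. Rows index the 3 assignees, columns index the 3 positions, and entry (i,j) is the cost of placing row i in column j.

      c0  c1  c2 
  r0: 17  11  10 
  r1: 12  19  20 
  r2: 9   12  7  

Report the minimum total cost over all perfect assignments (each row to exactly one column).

optimal assignment: row0→col1 (cost 11), row1→col0 (cost 12), row2→col2 (cost 7)
total = 11 + 12 + 7 = 30

Minimum assignment cost: 30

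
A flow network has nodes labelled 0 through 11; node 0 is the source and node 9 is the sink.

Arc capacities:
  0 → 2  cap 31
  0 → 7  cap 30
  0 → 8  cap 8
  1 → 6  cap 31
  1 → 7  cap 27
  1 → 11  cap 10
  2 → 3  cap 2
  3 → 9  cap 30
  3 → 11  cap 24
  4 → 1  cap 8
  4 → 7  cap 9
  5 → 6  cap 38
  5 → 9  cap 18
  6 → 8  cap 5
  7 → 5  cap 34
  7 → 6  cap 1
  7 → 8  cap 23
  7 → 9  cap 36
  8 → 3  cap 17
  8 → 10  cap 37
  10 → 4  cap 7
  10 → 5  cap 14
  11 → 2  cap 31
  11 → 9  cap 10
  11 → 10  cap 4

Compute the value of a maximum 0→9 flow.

Maximum flow value: 40

augment #1: 0→7→9 bottleneck 30, total now 30
augment #2: 0→2→3→9 bottleneck 2, total now 32
augment #3: 0→8→3→9 bottleneck 8, total now 40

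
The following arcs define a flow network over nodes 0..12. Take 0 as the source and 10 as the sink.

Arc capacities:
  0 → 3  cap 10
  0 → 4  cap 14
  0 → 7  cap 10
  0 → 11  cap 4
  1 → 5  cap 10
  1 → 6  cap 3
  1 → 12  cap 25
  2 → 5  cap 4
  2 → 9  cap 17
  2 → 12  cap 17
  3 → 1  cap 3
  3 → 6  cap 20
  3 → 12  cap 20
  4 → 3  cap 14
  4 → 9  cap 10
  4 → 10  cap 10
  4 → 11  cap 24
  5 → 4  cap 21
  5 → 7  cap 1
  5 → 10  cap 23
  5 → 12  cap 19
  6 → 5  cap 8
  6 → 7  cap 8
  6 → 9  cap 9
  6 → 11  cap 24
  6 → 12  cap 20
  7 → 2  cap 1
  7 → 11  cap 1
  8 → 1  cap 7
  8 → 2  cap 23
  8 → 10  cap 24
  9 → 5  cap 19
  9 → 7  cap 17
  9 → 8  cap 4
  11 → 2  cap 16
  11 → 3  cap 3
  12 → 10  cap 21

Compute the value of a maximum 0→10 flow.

Maximum flow value: 30

augment #1: 0→4→10 bottleneck 10, total now 10
augment #2: 0→3→12→10 bottleneck 10, total now 20
augment #3: 0→4→3→12→10 bottleneck 4, total now 24
augment #4: 0→7→2→5→10 bottleneck 1, total now 25
augment #5: 0→11→2→5→10 bottleneck 3, total now 28
augment #6: 0→11→2→12→10 bottleneck 1, total now 29
augment #7: 0→7→11→2→12→10 bottleneck 1, total now 30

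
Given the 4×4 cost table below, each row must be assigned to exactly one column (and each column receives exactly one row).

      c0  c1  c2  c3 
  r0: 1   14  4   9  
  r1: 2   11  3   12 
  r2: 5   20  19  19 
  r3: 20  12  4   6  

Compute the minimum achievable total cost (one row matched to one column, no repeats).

optimal assignment: row0→col2 (cost 4), row1→col1 (cost 11), row2→col0 (cost 5), row3→col3 (cost 6)
total = 4 + 11 + 5 + 6 = 26

Minimum assignment cost: 26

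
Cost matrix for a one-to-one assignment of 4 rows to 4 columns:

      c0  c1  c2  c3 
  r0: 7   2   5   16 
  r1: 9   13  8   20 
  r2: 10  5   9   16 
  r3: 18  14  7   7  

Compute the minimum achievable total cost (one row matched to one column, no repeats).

Minimum assignment cost: 26

optimal assignment: row0→col2 (cost 5), row1→col0 (cost 9), row2→col1 (cost 5), row3→col3 (cost 7)
total = 5 + 9 + 5 + 7 = 26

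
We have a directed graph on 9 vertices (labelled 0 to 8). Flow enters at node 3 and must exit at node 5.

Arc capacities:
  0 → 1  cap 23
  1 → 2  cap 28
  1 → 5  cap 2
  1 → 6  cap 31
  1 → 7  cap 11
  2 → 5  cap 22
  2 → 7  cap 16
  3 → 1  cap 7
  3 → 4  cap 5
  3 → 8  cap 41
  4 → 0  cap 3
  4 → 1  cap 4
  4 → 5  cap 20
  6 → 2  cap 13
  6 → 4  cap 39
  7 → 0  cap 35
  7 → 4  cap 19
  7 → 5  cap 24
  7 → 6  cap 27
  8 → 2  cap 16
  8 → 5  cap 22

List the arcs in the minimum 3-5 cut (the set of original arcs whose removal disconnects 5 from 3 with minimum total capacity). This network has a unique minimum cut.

augment #1: 3→1→5 push 2
augment #2: 3→4→5 push 5
augment #3: 3→8→5 push 22
augment #4: 3→1→2→5 push 5
augment #5: 3→8→2→5 push 16
max flow = 50; residual-reachable set from 3 gives S-side
cut edges (S→T): {(3,1), (3,4), (8,2), (8,5)} total cap 50

Min-cut arcs: {(3,1), (3,4), (8,2), (8,5)} (total capacity 50)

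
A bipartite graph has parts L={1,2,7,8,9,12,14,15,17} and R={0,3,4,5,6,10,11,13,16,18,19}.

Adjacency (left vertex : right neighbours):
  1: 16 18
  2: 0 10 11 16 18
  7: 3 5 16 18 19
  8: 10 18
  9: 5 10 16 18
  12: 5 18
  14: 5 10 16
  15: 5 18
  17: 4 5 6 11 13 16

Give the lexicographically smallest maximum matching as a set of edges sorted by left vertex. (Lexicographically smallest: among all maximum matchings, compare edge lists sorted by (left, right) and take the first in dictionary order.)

Lex-smallest maximum matching: {(1,16), (2,0), (7,3), (8,10), (9,5), (12,18), (17,4)}

|M| = 7 (so the lex-smallest maximum matching has 7 edges)
process left vertices in ascending order; for each, take the smallest-labelled available neighbour that still permits 7 edges overall, or leave it unmatched if none does
lex-smallest matching: {1-16, 2-0, 7-3, 8-10, 9-5, 12-18, 17-4}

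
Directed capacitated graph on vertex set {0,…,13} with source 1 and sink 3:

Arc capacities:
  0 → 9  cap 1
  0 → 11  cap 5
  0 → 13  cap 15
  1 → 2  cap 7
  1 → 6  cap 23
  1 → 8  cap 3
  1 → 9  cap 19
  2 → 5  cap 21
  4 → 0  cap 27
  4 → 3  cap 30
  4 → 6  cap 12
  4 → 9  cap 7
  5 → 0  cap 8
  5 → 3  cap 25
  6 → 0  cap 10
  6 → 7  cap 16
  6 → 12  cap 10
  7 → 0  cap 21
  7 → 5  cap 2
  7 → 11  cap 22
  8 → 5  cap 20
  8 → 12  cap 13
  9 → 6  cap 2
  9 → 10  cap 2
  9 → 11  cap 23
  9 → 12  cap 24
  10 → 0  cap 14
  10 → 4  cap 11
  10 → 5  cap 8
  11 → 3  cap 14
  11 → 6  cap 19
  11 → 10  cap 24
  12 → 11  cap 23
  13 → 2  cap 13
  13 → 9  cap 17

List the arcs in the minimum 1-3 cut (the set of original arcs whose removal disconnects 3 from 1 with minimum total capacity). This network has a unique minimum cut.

augment #1: 1→2→5→3 push 7
augment #2: 1→8→5→3 push 3
augment #3: 1→9→11→3 push 14
augment #4: 1→6→7→5→3 push 2
augment #5: 1→9→10→4→3 push 2
augment #6: 1→9→11→10→4→3 push 3
augment #7: 1→6→0→11→10→4→3 push 5
augment #8: 1→6→0→13→2→5→3 push 5
augment #9: 1→6→7→11→10→4→3 push 1
augment #10: 1→6→7→11→10→5→3 push 8
max flow = 50; residual-reachable set from 1 gives S-side
cut edges (S→T): {(5,3), (10,4), (11,3)} total cap 50

Min-cut arcs: {(5,3), (10,4), (11,3)} (total capacity 50)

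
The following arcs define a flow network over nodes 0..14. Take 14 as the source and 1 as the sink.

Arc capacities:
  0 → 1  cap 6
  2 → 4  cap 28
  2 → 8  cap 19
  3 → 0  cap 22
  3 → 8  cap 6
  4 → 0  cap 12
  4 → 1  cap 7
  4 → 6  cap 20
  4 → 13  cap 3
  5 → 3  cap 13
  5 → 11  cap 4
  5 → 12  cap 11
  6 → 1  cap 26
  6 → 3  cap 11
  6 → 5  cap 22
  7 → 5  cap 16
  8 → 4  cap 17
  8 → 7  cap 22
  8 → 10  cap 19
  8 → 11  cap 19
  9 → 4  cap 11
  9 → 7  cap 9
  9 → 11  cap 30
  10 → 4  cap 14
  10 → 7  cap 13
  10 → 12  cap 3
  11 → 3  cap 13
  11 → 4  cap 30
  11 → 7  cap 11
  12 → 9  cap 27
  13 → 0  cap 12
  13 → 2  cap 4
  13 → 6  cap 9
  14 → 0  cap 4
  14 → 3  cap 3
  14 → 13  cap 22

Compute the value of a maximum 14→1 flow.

augment #1: 14→0→1 bottleneck 4, total now 4
augment #2: 14→3→0→1 bottleneck 2, total now 6
augment #3: 14→13→6→1 bottleneck 9, total now 15
augment #4: 14→3→8→4→1 bottleneck 1, total now 16
augment #5: 14→13→2→4→1 bottleneck 4, total now 20
augment #6: 14→13→0→3→8→4→1 bottleneck 2, total now 22

Maximum flow value: 22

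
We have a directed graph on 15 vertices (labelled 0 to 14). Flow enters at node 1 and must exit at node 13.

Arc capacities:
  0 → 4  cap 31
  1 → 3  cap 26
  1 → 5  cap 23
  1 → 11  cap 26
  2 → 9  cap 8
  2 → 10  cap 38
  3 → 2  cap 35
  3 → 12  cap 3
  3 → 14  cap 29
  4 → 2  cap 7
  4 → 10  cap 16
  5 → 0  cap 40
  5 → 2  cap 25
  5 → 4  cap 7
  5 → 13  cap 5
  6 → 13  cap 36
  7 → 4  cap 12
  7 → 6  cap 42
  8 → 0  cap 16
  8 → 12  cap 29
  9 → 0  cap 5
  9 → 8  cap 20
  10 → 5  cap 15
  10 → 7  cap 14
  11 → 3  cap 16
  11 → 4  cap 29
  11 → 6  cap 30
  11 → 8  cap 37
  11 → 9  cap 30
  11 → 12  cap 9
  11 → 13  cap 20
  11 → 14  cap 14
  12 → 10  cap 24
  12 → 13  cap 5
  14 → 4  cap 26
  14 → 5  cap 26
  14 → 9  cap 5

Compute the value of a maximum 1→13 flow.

Maximum flow value: 50

augment #1: 1→5→13 bottleneck 5, total now 5
augment #2: 1→11→13 bottleneck 20, total now 25
augment #3: 1→3→12→13 bottleneck 3, total now 28
augment #4: 1→11→6→13 bottleneck 6, total now 34
augment #5: 1→3→2→9→8→12→13 bottleneck 2, total now 36
augment #6: 1→3→2→10→7→6→13 bottleneck 14, total now 50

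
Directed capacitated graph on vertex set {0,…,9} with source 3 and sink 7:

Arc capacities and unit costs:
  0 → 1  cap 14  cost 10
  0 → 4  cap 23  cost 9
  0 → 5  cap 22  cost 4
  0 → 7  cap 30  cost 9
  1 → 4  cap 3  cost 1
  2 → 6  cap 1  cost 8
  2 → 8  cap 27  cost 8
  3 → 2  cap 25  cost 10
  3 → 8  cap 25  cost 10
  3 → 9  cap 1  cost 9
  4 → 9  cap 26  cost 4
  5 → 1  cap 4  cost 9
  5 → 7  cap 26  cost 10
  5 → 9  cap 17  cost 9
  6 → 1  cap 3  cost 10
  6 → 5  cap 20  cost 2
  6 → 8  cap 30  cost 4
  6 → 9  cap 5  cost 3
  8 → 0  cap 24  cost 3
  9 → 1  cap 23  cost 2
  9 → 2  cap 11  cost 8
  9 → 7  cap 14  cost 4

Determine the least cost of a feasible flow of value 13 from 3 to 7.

Minimum cost for 13 units: 277

shortest-cost path #1: 3→9→7 push 1 @ unit cost 13 (adds 13)
shortest-cost path #2: 3→8→0→7 push 12 @ unit cost 22 (adds 264)
total cost = 277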